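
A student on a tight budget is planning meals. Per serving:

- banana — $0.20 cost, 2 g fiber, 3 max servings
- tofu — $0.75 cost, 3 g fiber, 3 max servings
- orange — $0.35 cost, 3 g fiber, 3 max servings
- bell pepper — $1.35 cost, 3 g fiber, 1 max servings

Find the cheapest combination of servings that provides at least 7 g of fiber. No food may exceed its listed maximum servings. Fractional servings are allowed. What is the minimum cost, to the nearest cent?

$0.72

Cost per g of fiber: banana $0.1000, orange $0.1167, tofu $0.2500, bell pepper $0.4500.
Take 3 servings of banana: +6.0 g fiber for $0.60 (total $0.60, still need 1.0 g).
Take 0.3333 servings of orange: +1.0 g fiber for $0.12 (total $0.72, still need 0.0 g).
Greedy by cheapest-per-g is optimal for a single linear constraint, so the minimum cost is $0.72.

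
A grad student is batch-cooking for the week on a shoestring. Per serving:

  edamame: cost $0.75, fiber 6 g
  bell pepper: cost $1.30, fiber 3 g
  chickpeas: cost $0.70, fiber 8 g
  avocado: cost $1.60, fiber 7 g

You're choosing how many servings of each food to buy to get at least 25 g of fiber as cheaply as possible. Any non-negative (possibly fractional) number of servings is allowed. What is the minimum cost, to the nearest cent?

$2.19

Cost per g of fiber: chickpeas $0.0875, edamame $0.1250, avocado $0.2286, bell pepper $0.4333.
With no serving limits, use only chickpeas: 25 g / 8 g = 3.125 servings × $0.70 = $2.19.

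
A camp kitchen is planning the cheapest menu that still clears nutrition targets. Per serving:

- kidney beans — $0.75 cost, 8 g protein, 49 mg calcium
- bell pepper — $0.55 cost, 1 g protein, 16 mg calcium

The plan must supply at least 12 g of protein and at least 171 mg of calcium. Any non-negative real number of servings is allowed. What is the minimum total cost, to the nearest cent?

Two binding constraints pin down two serving amounts, so the optimal mix uses at most two foods. The candidates are each food alone (scaled to the tighter of protein/calcium) and each pair with both constraints tight.
kidney beans only: max(12/8, 171/49) = 3.49 servings → $2.62.
bell pepper only: max(12/1, 171/16) = 12 servings → $6.60.
kidney beans + bell pepper with both tight: 0.2658 servings and 9.873 servings → $5.63.
The minimum over all feasible corners is $2.62.

$2.62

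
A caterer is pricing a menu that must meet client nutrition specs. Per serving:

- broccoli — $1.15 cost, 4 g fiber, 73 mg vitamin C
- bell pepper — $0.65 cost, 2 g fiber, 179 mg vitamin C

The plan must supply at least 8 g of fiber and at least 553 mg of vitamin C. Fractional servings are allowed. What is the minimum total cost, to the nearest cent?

$2.51

Minimising a linear cost over {fiber ≥ 8, vitamin C ≥ 553, servings ≥ 0} — the optimum is at a vertex, using one or two foods.
broccoli only: max(8/4, 553/73) = 7.575 servings → $8.71.
bell pepper only: max(8/2, 553/179) = 4 servings → $2.60.
broccoli + bell pepper with both tight: 0.5719 servings and 2.856 servings → $2.51.
So the least-cost plan costs $2.51.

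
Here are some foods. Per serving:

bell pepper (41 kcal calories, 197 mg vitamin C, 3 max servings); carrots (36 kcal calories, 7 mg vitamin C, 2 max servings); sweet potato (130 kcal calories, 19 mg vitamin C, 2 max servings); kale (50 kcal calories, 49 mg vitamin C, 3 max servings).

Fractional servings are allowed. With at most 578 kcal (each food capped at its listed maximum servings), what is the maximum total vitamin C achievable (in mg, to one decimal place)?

786.1 mg

Vitamin C per kcal: bell pepper 4.805, kale 0.98, carrots 0.1944, sweet potato 0.1462.
Take 3 servings of bell pepper: uses 123 kcal, +591.0 mg vitamin C (running total 591.0 mg).
Take 3 servings of kale: uses 150 kcal, +147.0 mg vitamin C (running total 738.0 mg).
Take 2 servings of carrots: uses 72 kcal, +14.0 mg vitamin C (running total 752.0 mg).
Take 1.792 servings of sweet potato: uses 233 kcal, +34.1 mg vitamin C (running total 786.1 mg).
Greedy by best ratio exhausts the calories allowance optimally: 786.1 mg.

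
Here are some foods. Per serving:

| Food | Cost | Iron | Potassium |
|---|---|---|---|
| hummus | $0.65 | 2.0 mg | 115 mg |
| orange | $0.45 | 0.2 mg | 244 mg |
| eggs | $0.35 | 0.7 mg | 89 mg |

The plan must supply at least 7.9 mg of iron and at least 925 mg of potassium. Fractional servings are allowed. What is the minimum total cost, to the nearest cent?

$3.35

Minimising a linear cost over {iron ≥ 7.9, potassium ≥ 925, servings ≥ 0} — the optimum is at a vertex, using one or two foods.
hummus only: max(7.9/2.0, 925/115) = 8.043 servings → $5.23.
orange only: max(7.9/0.2, 925/244) = 39.5 servings → $17.77.
eggs only: max(7.9/0.7, 925/89) = 11.29 servings → $3.95.
hummus + orange with both tight: 3.748 servings and 2.025 servings → $3.35.
hummus + eggs with both tight: 0.5703 servings and 9.656 servings → $3.75.
orange + eggs: the both-tight solution has a negative serving — not a feasible corner.
So the least-cost plan costs $3.35.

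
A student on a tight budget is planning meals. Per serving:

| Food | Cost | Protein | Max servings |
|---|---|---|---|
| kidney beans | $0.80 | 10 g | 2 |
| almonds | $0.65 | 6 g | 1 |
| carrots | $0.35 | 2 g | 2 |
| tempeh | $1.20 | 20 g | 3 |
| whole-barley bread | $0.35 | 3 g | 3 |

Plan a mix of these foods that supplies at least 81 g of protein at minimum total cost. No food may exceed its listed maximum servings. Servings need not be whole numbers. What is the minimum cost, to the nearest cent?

Cost per g of protein: tempeh $0.0600, kidney beans $0.0800, almonds $0.1083, whole-barley bread $0.1167, carrots $0.1750.
Take 3 servings of tempeh: +60.0 g protein for $3.60 (total $3.60, still need 21.0 g).
Take 2 servings of kidney beans: +20.0 g protein for $1.60 (total $5.20, still need 1.0 g).
Take 0.1667 servings of almonds: +1.0 g protein for $0.11 (total $5.31, still need 0.0 g).
Greedy by cheapest-per-g is optimal for a single linear constraint, so the minimum cost is $5.31.

$5.31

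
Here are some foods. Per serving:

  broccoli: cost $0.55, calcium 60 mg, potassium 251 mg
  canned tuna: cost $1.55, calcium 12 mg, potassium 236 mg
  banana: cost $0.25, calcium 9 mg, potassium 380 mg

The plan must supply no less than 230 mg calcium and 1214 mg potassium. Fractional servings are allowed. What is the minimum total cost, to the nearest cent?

This is a tiny linear program; its minimum lies at a vertex of the feasible set. List the vertices and price them.
broccoli only: max(230/60, 1214/251) = 4.837 servings → $2.66.
canned tuna only: max(230/12, 1214/236) = 19.17 servings → $29.71.
banana only: max(230/9, 1214/380) = 25.56 servings → $6.39.
broccoli + canned tuna with both tight: 3.562 servings and 1.355 servings → $4.06.
broccoli + banana with both tight: 3.723 servings and 0.7356 servings → $2.23.
canned tuna + banana with both targets exact would need a negative amount; discard.
Cheapest feasible corner: $2.23.

$2.23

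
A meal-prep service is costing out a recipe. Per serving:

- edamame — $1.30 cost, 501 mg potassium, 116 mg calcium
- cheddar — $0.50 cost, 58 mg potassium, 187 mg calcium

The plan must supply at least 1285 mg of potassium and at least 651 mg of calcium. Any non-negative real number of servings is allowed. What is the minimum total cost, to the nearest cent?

At the optimum either one food covers both requirements or two foods hit both targets exactly; no other combination can be cheaper.
edamame only: max(1285/501, 651/116) = 5.612 servings → $7.30.
cheddar only: max(1285/58, 651/187) = 22.16 servings → $11.08.
edamame + cheddar with both tight: 2.329 servings and 2.036 servings → $4.05.
So the least-cost plan costs $4.05.

$4.05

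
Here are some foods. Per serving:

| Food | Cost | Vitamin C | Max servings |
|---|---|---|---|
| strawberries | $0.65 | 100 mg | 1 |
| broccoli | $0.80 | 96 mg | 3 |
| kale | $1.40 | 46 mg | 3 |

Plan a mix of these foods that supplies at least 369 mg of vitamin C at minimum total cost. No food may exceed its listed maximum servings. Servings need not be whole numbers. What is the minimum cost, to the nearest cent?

$2.89

Cost per mg of vitamin C: strawberries $0.0065, broccoli $0.0083, kale $0.0304.
Take 1 serving of strawberries: +100.0 mg vitamin C for $0.65 (total $0.65, still need 269.0 mg).
Take 2.802 servings of broccoli: +269.0 mg vitamin C for $2.24 (total $2.89, still need 0.0 mg).
Greedy by cheapest-per-mg is optimal for a single linear constraint, so the minimum cost is $2.89.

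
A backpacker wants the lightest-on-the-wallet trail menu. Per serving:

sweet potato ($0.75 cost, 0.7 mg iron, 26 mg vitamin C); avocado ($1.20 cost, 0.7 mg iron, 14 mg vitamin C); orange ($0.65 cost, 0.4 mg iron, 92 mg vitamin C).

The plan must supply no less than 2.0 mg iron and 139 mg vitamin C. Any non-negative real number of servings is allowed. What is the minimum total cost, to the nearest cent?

$2.33

For a min-cost LP with two ≥-constraints, a basic feasible solution has at most two positive variables.
sweet potato only: max(2.0/0.7, 139/26) = 5.346 servings → $4.01.
avocado only: max(2.0/0.7, 139/14) = 9.929 servings → $11.91.
orange only: max(2.0/0.4, 139/92) = 5 servings → $3.25.
sweet potato + avocado with both targets exact would need a negative amount; discard.
sweet potato + orange with both tight: 2.378 servings and 0.8389 servings → $2.33.
avocado + orange with both tight: 2.184 servings and 1.179 servings → $3.39.
The minimum over all feasible corners is $2.33.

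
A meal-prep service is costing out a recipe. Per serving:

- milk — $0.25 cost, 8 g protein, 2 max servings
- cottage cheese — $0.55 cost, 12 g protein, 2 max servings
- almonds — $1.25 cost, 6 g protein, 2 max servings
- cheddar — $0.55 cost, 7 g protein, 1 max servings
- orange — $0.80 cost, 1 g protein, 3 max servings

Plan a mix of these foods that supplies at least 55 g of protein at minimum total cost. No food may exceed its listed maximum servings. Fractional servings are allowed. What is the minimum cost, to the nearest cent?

$3.82

Cost per g of protein: milk $0.0312, cottage cheese $0.0458, cheddar $0.0786, almonds $0.2083, orange $0.8000.
Take 2 servings of milk: +16.0 g protein for $0.50 (total $0.50, still need 39.0 g).
Take 2 servings of cottage cheese: +24.0 g protein for $1.10 (total $1.60, still need 15.0 g).
Take 1 serving of cheddar: +7.0 g protein for $0.55 (total $2.15, still need 8.0 g).
Take 1.333 servings of almonds: +8.0 g protein for $1.67 (total $3.82, still need 0.0 g).
Greedy by cheapest-per-g is optimal for a single linear constraint, so the minimum cost is $3.82.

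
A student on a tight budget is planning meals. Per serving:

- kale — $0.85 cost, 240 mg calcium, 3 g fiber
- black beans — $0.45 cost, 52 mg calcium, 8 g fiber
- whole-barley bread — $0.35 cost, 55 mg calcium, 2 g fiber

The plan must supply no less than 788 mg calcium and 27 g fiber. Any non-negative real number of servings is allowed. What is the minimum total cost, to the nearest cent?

$3.41

The cheapest plan sits at a corner of the feasible region — with two constraints it uses at most two foods.
kale only: max(788/240, 27/3) = 9 servings → $7.65.
black beans only: max(788/52, 27/8) = 15.15 servings → $6.82.
whole-barley bread only: max(788/55, 27/2) = 14.33 servings → $5.01.
kale + black beans with both tight: 2.778 servings and 2.333 servings → $3.41.
kale + whole-barley bread with both tight: 0.2889 servings and 13.07 servings → $4.82.
black beans + whole-barley bread: intersection lies outside the first quadrant.
The minimum over all feasible corners is $3.41.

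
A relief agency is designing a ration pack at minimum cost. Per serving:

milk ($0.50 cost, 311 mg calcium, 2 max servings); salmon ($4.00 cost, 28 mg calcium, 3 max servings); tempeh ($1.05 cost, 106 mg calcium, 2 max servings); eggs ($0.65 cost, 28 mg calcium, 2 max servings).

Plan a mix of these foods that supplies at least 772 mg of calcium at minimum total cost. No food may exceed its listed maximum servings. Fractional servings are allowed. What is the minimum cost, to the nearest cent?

$2.49

Cost per mg of calcium: milk $0.0016, tempeh $0.0099, eggs $0.0232, salmon $0.1429.
Take 2 servings of milk: +622.0 mg calcium for $1.00 (total $1.00, still need 150.0 mg).
Take 1.415 servings of tempeh: +150.0 mg calcium for $1.49 (total $2.49, still need 0.0 mg).
Greedy by cheapest-per-mg is optimal for a single linear constraint, so the minimum cost is $2.49.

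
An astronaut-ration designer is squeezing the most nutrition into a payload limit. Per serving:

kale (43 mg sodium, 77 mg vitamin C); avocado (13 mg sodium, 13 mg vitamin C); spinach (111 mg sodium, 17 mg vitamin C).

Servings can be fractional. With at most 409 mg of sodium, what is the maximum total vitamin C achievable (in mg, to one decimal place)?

Vitamin C per mg sodium: kale 1.791, avocado 1, spinach 0.1532.
With no serving limits, spend the whole sodium allowance on kale: 409 mg / 43 mg × 77 mg = 732.4 mg.

732.4 mg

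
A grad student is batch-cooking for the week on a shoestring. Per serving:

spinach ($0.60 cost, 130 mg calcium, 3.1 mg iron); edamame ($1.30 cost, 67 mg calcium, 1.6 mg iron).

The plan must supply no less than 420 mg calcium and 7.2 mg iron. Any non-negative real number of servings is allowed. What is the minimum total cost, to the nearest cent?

$1.94

This is a tiny linear program; its minimum lies at a vertex of the feasible set. List the vertices and price them.
spinach only: max(420/130, 7.2/3.1) = 3.231 servings → $1.94.
edamame only: max(420/67, 7.2/1.6) = 6.269 servings → $8.15.
spinach + edamame with both targets exact would need a negative amount; discard.
The minimum over all feasible corners is $1.94.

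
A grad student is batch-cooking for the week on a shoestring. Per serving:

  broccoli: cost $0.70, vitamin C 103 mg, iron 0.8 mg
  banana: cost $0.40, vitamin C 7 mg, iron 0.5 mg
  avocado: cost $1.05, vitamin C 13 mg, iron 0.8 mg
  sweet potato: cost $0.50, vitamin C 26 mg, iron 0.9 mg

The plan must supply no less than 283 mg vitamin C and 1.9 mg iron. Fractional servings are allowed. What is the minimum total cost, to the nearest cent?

$1.92

Two binding constraints pin down two serving amounts, so the optimal mix uses at most two foods. The candidates are each food alone (scaled to the tighter of vitamin C/iron) and each pair with both constraints tight.
broccoli only: max(283/103, 1.9/0.8) = 2.748 servings → $1.92.
banana only: max(283/7, 1.9/0.5) = 40.43 servings → $16.17.
avocado only: max(283/13, 1.9/0.8) = 21.77 servings → $22.86.
sweet potato only: max(283/26, 1.9/0.9) = 10.88 servings → $5.44.
broccoli + banana: the both-tight solution has a negative serving — not a feasible corner.
broccoli + avocado: intersection lies outside the first quadrant.
broccoli + sweet potato: intersection lies outside the first quadrant.
banana + avocado: intersection lies outside the first quadrant.
banana + sweet potato: the both-tight solution has a negative serving — not a feasible corner.
avocado + sweet potato with both targets exact would need a negative amount; discard.
Cheapest feasible corner: $1.92.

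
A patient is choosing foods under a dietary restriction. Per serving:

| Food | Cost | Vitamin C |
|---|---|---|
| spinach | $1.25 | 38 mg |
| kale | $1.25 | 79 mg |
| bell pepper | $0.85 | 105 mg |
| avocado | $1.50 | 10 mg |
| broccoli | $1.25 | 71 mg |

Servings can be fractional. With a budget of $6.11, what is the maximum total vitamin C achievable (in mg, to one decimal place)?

Vitamin C per dollar: bell pepper 123.5, kale 63.2, broccoli 56.8, spinach 30.4, avocado 6.667.
With no serving limits, spend the whole cost allowance on bell pepper: $6.11 / $0.85 × 105 mg = 754.8 mg.

754.8 mg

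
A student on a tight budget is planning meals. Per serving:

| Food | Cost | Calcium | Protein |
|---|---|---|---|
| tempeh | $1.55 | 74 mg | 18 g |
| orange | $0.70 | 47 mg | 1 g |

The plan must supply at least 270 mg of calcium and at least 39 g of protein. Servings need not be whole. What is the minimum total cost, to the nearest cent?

$4.93

Compare the cost at each extreme point of the feasible region.
tempeh only: max(270/74, 39/18) = 3.649 servings → $5.66.
orange only: max(270/47, 39/1) = 39 servings → $27.30.
tempeh + orange with both tight: 2.025 servings and 2.557 servings → $4.93.
So the least-cost plan costs $4.93.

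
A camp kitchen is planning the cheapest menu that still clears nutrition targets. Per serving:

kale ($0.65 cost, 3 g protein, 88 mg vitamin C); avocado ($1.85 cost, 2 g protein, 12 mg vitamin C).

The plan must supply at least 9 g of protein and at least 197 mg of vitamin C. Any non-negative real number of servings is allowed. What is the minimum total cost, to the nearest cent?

Two binding constraints pin down two serving amounts, so the optimal mix uses at most two foods. The candidates are each food alone (scaled to the tighter of protein/vitamin C) and each pair with both constraints tight.
kale only: max(9/3, 197/88) = 3 servings → $1.95.
avocado only: max(9/2, 197/12) = 16.42 servings → $30.37.
kale + avocado with both tight: 2.043 servings and 1.436 servings → $3.98.
So the least-cost plan costs $1.95.

$1.95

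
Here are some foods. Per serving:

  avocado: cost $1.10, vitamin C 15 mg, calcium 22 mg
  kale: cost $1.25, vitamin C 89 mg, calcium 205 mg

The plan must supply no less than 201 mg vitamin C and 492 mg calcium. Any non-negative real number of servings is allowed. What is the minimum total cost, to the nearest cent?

$3.00

Two binding constraints pin down two serving amounts, so the optimal mix uses at most two foods. The candidates are each food alone (scaled to the tighter of vitamin C/calcium) and each pair with both constraints tight.
avocado only: max(201/15, 492/22) = 22.36 servings → $24.60.
kale only: max(201/89, 492/205) = 2.4 servings → $3.00.
avocado + kale: the both-tight solution has a negative serving — not a feasible corner.
So the least-cost plan costs $3.00.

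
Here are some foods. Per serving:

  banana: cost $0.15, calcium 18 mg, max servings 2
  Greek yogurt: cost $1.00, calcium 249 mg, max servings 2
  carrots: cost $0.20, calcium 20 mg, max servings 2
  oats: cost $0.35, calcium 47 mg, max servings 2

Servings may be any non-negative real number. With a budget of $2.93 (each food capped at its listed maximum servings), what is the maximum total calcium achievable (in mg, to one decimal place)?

Calcium per dollar: Greek yogurt 249, oats 134.3, banana 120, carrots 100.
Take 2 servings of Greek yogurt: spends $2.00, +498.0 mg calcium (running total 498.0 mg).
Take 2 servings of oats: spends $0.70, +94.0 mg calcium (running total 592.0 mg).
Take 1.533 servings of banana: spends $0.23, +27.6 mg calcium (running total 619.6 mg).
Filling greedily by calcium-per-dollar is optimal for one linear limit, giving 619.6 mg.

619.6 mg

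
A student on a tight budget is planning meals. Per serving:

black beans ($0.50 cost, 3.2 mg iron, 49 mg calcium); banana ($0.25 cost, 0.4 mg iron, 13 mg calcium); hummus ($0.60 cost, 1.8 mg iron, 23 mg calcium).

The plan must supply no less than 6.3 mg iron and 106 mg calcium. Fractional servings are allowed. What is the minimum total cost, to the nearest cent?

With two linear requirements the optimum uses one or two foods; enumerate the corners.
black beans only: max(6.3/3.2, 106/49) = 2.163 servings → $1.08.
banana only: max(6.3/0.4, 106/13) = 15.75 servings → $3.94.
hummus only: max(6.3/1.8, 106/23) = 4.609 servings → $2.77.
black beans + banana with both tight: 1.795 servings and 1.386 servings → $1.24.
black beans + hummus with both targets exact would need a negative amount; discard.
banana + hummus with both tight: 3.232 servings and 2.782 servings → $2.48.
Cheapest feasible corner: $1.08.

$1.08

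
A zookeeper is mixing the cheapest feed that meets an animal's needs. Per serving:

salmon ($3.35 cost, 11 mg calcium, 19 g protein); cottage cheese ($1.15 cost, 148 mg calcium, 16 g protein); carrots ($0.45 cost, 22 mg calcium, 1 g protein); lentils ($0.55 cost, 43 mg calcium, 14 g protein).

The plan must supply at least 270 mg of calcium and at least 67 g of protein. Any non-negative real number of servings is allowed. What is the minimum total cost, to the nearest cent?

$2.97

An LP optimum is at a vertex; with two nutrient constraints at most two foods are used. Check each candidate.
salmon only: max(270/11, 67/19) = 24.55 servings → $82.23.
cottage cheese only: max(270/148, 67/16) = 4.188 servings → $4.82.
carrots only: max(270/22, 67/1) = 67 servings → $30.15.
lentils only: max(270/43, 67/14) = 6.279 servings → $3.45.
salmon + cottage cheese with both tight: 2.123 servings and 1.667 servings → $9.03.
salmon + carrots with both tight: 2.958 servings and 10.79 servings → $14.77.
salmon + lentils: the both-tight solution has a negative serving — not a feasible corner.
cottage cheese + carrots: intersection lies outside the first quadrant.
cottage cheese + lentils with both tight: 0.6496 servings and 4.043 servings → $2.97.
carrots + lentils with both tight: 3.392 servings and 4.543 servings → $4.03.
So the least-cost plan costs $2.97.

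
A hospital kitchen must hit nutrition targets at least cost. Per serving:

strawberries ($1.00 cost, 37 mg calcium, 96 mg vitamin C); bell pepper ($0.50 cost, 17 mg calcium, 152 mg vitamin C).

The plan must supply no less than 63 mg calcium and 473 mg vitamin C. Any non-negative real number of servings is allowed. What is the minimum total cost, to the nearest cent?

$1.82

For a min-cost LP with two ≥-constraints, a basic feasible solution has at most two positive variables.
strawberries only: max(63/37, 473/96) = 4.927 servings → $4.93.
bell pepper only: max(63/17, 473/152) = 3.706 servings → $1.85.
strawberries + bell pepper with both tight: 0.3845 servings and 2.869 servings → $1.82.
Cheapest feasible corner: $1.82.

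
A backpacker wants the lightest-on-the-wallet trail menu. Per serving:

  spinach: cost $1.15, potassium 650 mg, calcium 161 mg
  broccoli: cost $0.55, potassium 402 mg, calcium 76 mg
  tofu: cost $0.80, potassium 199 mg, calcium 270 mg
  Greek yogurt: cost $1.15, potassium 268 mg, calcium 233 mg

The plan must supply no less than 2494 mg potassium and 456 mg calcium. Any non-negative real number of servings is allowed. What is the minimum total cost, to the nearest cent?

spinach only: max(2494/650, 456/161) = 3.837 servings → $4.41.
broccoli only: max(2494/402, 456/76) = 6.204 servings → $3.41.
tofu only: max(2494/199, 456/270) = 12.53 servings → $10.03.
Greek yogurt only: max(2494/268, 456/233) = 9.306 servings → $10.70.
spinach + broccoli: intersection lies outside the first quadrant.
spinach + tofu with both targets exact would need a negative amount; discard.
spinach + Greek yogurt: intersection lies outside the first quadrant.
broccoli + tofu: the both-tight solution has a negative serving — not a feasible corner.
broccoli + Greek yogurt: intersection lies outside the first quadrant.
tofu + Greek yogurt: intersection lies outside the first quadrant.
So the least-cost plan costs $3.41.

$3.41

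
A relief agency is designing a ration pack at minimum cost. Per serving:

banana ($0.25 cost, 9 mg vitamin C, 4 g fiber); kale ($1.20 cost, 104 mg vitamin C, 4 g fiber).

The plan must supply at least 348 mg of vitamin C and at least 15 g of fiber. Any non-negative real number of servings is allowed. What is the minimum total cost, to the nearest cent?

$4.08

banana only: max(348/9, 15/4) = 38.67 servings → $9.67.
kale only: max(348/104, 15/4) = 3.75 servings → $4.50.
banana + kale with both tight: 0.4421 servings and 3.308 servings → $4.08.
Cheapest feasible corner: $4.08.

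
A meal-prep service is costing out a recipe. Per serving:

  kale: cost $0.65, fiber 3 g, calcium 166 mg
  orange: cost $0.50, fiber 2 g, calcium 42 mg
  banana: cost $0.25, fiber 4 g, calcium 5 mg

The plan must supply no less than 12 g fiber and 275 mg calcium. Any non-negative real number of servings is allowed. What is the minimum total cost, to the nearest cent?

$1.49

For a min-cost LP with two ≥-constraints, a basic feasible solution has at most two positive variables.
kale only: max(12/3, 275/166) = 4 servings → $2.60.
orange only: max(12/2, 275/42) = 6.548 servings → $3.27.
banana only: max(12/4, 275/5) = 55 servings → $13.75.
kale + orange with both tight: 0.2233 servings and 5.665 servings → $2.98.
kale + banana with both tight: 1.602 servings and 1.798 servings → $1.49.
orange + banana: the both-tight solution has a negative serving — not a feasible corner.
So the least-cost plan costs $1.49.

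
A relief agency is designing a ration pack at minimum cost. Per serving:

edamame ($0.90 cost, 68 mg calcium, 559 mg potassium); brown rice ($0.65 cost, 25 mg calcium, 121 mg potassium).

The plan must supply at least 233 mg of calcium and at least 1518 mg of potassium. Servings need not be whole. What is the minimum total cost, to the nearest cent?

$3.08

Check every corner: each single food scaled to meet both minima, and each pair solved so both constraints bind.
edamame only: max(233/68, 1518/559) = 3.426 servings → $3.08.
brown rice only: max(233/25, 1518/121) = 12.55 servings → $8.15.
edamame + brown rice with both tight: 1.698 servings and 4.702 servings → $4.58.
So the least-cost plan costs $3.08.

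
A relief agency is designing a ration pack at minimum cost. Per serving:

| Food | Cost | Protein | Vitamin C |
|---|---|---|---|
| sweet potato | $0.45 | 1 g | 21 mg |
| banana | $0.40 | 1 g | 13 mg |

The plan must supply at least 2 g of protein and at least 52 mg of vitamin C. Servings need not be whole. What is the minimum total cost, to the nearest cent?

$1.11

For a min-cost LP with two ≥-constraints, a basic feasible solution has at most two positive variables.
sweet potato only: max(2/1, 52/21) = 2.476 servings → $1.11.
banana only: max(2/1, 52/13) = 4 servings → $1.60.
sweet potato + banana with both targets exact would need a negative amount; discard.
So the least-cost plan costs $1.11.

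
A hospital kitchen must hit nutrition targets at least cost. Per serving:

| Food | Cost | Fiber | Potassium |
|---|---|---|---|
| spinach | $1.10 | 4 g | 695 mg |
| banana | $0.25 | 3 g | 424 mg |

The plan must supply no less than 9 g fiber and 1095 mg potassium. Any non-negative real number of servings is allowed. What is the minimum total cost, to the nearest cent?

Minimising a linear cost over {fiber ≥ 9, potassium ≥ 1095, servings ≥ 0} — the optimum is at a vertex, using one or two foods.
spinach only: max(9/4, 1095/695) = 2.25 servings → $2.48.
banana only: max(9/3, 1095/424) = 3 servings → $0.75.
spinach + banana: the both-tight solution has a negative serving — not a feasible corner.
Cheapest feasible corner: $0.75.

$0.75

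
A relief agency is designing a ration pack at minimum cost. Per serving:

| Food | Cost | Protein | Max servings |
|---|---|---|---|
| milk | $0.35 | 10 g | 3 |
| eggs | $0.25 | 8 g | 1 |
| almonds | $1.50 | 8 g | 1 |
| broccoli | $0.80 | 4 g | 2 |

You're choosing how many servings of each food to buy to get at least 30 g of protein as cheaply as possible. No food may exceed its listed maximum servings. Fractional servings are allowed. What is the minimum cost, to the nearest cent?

$1.02

Cost per g of protein: eggs $0.0312, milk $0.0350, almonds $0.1875, broccoli $0.2000.
Take 1 serving of eggs: +8.0 g protein for $0.25 (total $0.25, still need 22.0 g).
Take 2.2 servings of milk: +22.0 g protein for $0.77 (total $1.02, still need 0.0 g).
Filling from the cheapest source first is optimal under one linear minimum: $1.02.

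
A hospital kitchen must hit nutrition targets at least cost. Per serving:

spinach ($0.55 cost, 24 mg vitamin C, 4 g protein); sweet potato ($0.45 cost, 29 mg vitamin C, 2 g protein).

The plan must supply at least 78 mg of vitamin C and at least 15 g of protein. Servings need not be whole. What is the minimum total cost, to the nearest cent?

$2.06

Compare the cost at each extreme point of the feasible region.
spinach only: max(78/24, 15/4) = 3.75 servings → $2.06.
sweet potato only: max(78/29, 15/2) = 7.5 servings → $3.38.
spinach + sweet potato: intersection lies outside the first quadrant.
The minimum over all feasible corners is $2.06.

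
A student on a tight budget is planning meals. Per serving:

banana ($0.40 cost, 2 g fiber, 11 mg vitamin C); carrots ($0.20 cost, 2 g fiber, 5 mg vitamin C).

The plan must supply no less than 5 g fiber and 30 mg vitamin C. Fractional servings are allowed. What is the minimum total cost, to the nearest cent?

$1.09

Minimising a linear cost over {fiber ≥ 5, vitamin C ≥ 30, servings ≥ 0} — the optimum is at a vertex, using one or two foods.
banana only: max(5/2, 30/11) = 2.727 servings → $1.09.
carrots only: max(5/2, 30/5) = 6 servings → $1.20.
banana + carrots: the both-tight solution has a negative serving — not a feasible corner.
The minimum over all feasible corners is $1.09.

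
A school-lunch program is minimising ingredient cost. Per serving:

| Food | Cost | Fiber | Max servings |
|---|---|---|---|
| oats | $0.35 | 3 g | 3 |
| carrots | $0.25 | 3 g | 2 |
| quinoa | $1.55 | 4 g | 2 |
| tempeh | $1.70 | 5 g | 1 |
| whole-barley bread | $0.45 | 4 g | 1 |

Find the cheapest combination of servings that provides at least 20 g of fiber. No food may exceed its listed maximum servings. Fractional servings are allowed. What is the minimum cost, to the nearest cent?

Cost per g of fiber: carrots $0.0833, whole-barley bread $0.1125, oats $0.1167, tempeh $0.3400, quinoa $0.3875.
Take 2 servings of carrots: +6.0 g fiber for $0.50 (total $0.50, still need 14.0 g).
Take 1 serving of whole-barley bread: +4.0 g fiber for $0.45 (total $0.95, still need 10.0 g).
Take 3 servings of oats: +9.0 g fiber for $1.05 (total $2.00, still need 1.0 g).
Take 0.2 servings of tempeh: +1.0 g fiber for $0.34 (total $2.34, still need 0.0 g).
Greedy by cheapest-per-g is optimal for a single linear constraint, so the minimum cost is $2.34.

$2.34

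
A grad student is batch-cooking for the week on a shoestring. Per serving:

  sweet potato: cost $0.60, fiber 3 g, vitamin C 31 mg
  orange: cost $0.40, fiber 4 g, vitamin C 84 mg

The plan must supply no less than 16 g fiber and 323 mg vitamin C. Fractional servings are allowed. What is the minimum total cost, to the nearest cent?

Minimising a linear cost over {fiber ≥ 16, vitamin C ≥ 323, servings ≥ 0} — the optimum is at a vertex, using one or two foods.
sweet potato only: max(16/3, 323/31) = 10.42 servings → $6.25.
orange only: max(16/4, 323/84) = 4 servings → $1.60.
sweet potato + orange with both tight: 0.4062 servings and 3.695 servings → $1.72.
Cheapest feasible corner: $1.60.

$1.60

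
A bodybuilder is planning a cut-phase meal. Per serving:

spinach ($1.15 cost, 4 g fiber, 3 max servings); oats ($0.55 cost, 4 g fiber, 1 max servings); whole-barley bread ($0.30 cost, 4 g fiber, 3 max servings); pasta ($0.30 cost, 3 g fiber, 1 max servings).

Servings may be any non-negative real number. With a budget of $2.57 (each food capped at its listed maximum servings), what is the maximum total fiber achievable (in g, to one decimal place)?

21.9 g

Fiber per dollar: whole-barley bread 13.33, pasta 10, oats 7.273, spinach 3.478.
Take 3 servings of whole-barley bread: spends $0.90, +12.0 g fiber (running total 12.0 g).
Take 1 serving of pasta: spends $0.30, +3.0 g fiber (running total 15.0 g).
Take 1 serving of oats: spends $0.55, +4.0 g fiber (running total 19.0 g).
Take 0.713 servings of spinach: spends $0.82, +2.9 g fiber (running total 21.9 g).
Filling greedily by fiber-per-dollar is optimal for one linear limit, giving 21.9 g.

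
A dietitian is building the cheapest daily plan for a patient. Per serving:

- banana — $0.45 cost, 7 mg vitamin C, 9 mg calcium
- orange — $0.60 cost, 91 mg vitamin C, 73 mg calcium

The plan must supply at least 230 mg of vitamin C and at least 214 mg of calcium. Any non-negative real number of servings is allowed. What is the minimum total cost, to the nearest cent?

Minimising a linear cost over {vitamin C ≥ 230, calcium ≥ 214, servings ≥ 0} — the optimum is at a vertex, using one or two foods.
banana only: max(230/7, 214/9) = 32.86 servings → $14.79.
orange only: max(230/91, 214/73) = 2.932 servings → $1.76.
banana + orange with both tight: 8.714 servings and 1.857 servings → $5.04.
So the least-cost plan costs $1.76.

$1.76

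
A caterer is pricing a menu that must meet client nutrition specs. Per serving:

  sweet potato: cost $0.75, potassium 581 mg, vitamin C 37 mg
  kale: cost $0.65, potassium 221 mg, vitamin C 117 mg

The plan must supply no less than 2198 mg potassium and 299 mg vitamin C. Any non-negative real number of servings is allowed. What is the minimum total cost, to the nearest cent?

$3.40

Two binding constraints pin down two serving amounts, so the optimal mix uses at most two foods. The candidates are each food alone (scaled to the tighter of potassium/vitamin C) and each pair with both constraints tight.
sweet potato only: max(2198/581, 299/37) = 8.081 servings → $6.06.
kale only: max(2198/221, 299/117) = 9.946 servings → $6.46.
sweet potato + kale with both tight: 3.195 servings and 1.545 servings → $3.40.
So the least-cost plan costs $3.40.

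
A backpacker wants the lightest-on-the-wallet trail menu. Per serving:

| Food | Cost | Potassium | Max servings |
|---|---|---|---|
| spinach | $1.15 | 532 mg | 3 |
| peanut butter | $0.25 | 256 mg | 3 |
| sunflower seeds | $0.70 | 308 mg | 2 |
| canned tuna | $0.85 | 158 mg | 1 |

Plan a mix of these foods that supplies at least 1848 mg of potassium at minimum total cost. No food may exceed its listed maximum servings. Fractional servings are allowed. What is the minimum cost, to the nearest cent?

Cost per mg of potassium: peanut butter $0.0010, spinach $0.0022, sunflower seeds $0.0023, canned tuna $0.0054.
Take 3 servings of peanut butter: +768.0 mg potassium for $0.75 (total $0.75, still need 1080.0 mg).
Take 2.03 servings of spinach: +1080.0 mg potassium for $2.33 (total $3.08, still need 0.0 mg).
Filling from the cheapest source first is optimal under one linear minimum: $3.08.

$3.08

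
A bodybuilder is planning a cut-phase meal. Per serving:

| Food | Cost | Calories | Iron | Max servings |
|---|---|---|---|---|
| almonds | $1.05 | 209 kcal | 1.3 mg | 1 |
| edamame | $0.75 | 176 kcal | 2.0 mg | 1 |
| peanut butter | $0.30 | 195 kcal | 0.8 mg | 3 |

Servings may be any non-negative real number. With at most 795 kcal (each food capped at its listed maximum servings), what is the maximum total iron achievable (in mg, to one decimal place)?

Iron per kcal: edamame 0.01136, almonds 0.00622, peanut butter 0.004103.
Take 1 serving of edamame: uses 176 kcal, +2.0 mg iron (running total 2.0 mg).
Take 1 serving of almonds: uses 209 kcal, +1.3 mg iron (running total 3.3 mg).
Take 2.103 servings of peanut butter: uses 410 kcal, +1.7 mg iron (running total 5.0 mg).
Greedy by best ratio exhausts the calories allowance optimally: 5.0 mg.

5.0 mg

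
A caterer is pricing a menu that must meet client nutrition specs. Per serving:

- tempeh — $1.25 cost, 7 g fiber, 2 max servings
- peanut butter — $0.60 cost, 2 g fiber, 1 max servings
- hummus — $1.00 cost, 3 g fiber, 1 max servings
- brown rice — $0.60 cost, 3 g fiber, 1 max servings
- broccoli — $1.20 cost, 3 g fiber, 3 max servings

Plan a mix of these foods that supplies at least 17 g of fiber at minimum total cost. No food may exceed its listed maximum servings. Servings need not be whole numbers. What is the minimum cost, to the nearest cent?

Cost per g of fiber: tempeh $0.1786, brown rice $0.2000, peanut butter $0.3000, hummus $0.3333, broccoli $0.4000.
Take 2 servings of tempeh: +14.0 g fiber for $2.50 (total $2.50, still need 3.0 g).
Take 1 serving of brown rice: +3.0 g fiber for $0.60 (total $3.10, still need 0.0 g).
Greedy by cheapest-per-g is optimal for a single linear constraint, so the minimum cost is $3.10.

$3.10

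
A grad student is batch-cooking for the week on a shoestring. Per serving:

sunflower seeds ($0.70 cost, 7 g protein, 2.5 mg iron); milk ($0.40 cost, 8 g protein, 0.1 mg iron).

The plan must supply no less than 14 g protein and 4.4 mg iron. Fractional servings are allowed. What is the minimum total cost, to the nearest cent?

$1.31

The cheapest plan sits at a corner of the feasible region — with two constraints it uses at most two foods.
sunflower seeds only: max(14/7, 4.4/2.5) = 2 servings → $1.40.
milk only: max(14/8, 4.4/0.1) = 44 servings → $17.60.
sunflower seeds + milk with both tight: 1.751 servings and 0.2176 servings → $1.31.
Cheapest feasible corner: $1.31.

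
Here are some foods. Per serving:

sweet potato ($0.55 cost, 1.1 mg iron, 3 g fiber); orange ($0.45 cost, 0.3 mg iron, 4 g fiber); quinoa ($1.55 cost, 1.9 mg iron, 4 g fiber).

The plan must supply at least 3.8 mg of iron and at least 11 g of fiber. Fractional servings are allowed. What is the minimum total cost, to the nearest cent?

For a min-cost LP with two ≥-constraints, a basic feasible solution has at most two positive variables.
sweet potato only: max(3.8/1.1, 11/3) = 3.667 servings → $2.02.
orange only: max(3.8/0.3, 11/4) = 12.67 servings → $5.70.
quinoa only: max(3.8/1.9, 11/4) = 2.75 servings → $4.26.
sweet potato + orange with both tight: 3.4 servings and 0.2 servings → $1.96.
sweet potato + quinoa: the both-tight solution has a negative serving — not a feasible corner.
orange + quinoa with both tight: 0.8906 servings and 1.859 servings → $3.28.
The minimum over all feasible corners is $1.96.

$1.96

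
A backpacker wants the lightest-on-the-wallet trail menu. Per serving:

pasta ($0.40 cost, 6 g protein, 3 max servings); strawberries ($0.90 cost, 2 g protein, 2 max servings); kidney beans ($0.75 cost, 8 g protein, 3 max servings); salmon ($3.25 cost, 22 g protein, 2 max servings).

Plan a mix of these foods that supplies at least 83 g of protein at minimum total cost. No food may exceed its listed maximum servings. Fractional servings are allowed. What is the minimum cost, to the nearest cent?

Cost per g of protein: pasta $0.0667, kidney beans $0.0938, salmon $0.1477, strawberries $0.4500.
Take 3 servings of pasta: +18.0 g protein for $1.20 (total $1.20, still need 65.0 g).
Take 3 servings of kidney beans: +24.0 g protein for $2.25 (total $3.45, still need 41.0 g).
Take 1.864 servings of salmon: +41.0 g protein for $6.06 (total $9.51, still need 0.0 g).
Filling from the cheapest source first is optimal under one linear minimum: $9.51.

$9.51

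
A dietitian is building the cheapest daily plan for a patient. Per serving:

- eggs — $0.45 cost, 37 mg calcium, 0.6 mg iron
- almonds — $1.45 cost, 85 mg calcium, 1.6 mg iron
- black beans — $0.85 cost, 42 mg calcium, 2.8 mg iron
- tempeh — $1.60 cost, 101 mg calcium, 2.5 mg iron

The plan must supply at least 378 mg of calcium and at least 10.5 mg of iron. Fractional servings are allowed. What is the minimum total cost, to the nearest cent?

The cheapest plan sits at a corner of the feasible region — with two constraints it uses at most two foods.
eggs only: max(378/37, 10.5/0.6) = 17.5 servings → $7.88.
almonds only: max(378/85, 10.5/1.6) = 6.562 servings → $9.52.
black beans only: max(378/42, 10.5/2.8) = 9 servings → $7.65.
tempeh only: max(378/101, 10.5/2.5) = 4.2 servings → $6.72.
eggs + almonds with both targets exact would need a negative amount; discard.
eggs + black beans with both tight: 7.875 servings and 2.062 servings → $5.30.
eggs + tempeh with both targets exact would need a negative amount; discard.
almonds + black beans with both tight: 3.615 servings and 1.684 servings → $6.67.
almonds + tempeh with both targets exact would need a negative amount; discard.
black beans + tempeh with both tight: 0.6496 servings and 3.472 servings → $6.11.
The minimum over all feasible corners is $5.30.

$5.30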